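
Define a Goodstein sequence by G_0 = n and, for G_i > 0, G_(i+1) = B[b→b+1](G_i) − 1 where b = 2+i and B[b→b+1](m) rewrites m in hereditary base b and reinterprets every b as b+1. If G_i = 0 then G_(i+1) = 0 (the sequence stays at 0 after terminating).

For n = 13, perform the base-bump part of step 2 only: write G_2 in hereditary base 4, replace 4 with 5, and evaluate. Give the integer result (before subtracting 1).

16093

G_0 = 13. HB_2(13) = 2^(2 + 1) + 2^2 + 1. Bump = 109. G_1 = 108.
G_1 = 108. HB_3(108) = 3^(3 + 1) + 3^3. Bump = 1280. G_2 = 1279.
G_2 = 1279. HB_4(1279) = 4^(4 + 1) + 3·4^3 + 3·4^2 + 3·4 + 3. Bump = 16093. G_3 = 16092.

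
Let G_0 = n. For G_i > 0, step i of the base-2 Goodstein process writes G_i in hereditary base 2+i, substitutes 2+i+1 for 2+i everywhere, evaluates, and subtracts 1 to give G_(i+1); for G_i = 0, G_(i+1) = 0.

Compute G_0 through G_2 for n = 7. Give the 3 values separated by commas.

i=0: 7 = 2^2 + 2 + 1 (b=2); 2→3: 3^3 + 3 + 1 = 31; 31−1 = 30
i=1: 30 = 3^3 + 3 (b=3); 3→4: 4^4 + 4 = 260; 260−1 = 259

7, 30, 259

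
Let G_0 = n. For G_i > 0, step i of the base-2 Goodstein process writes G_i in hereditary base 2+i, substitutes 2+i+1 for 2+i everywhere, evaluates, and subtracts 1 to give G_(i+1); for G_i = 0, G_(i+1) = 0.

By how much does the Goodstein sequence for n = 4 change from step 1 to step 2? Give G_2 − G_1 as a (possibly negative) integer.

15

G_0 = 4. HB_2(4) = 2^2. Bump = 27. G_1 = 26.
G_1 = 26. HB_3(26) = 2·3^2 + 2·3 + 2. Bump = 42. G_2 = 41.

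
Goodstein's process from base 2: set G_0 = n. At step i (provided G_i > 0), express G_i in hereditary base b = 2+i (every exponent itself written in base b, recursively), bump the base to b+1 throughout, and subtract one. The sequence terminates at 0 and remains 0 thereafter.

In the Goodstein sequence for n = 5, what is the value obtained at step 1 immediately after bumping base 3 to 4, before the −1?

256

(0) 5|_2 = 2^2 + 1 ↦ 3^3 + 1|_3 = 28 ⇒ 27
(1) 27|_3 = 3^3 ↦ 4^4|_4 = 256 ⇒ 255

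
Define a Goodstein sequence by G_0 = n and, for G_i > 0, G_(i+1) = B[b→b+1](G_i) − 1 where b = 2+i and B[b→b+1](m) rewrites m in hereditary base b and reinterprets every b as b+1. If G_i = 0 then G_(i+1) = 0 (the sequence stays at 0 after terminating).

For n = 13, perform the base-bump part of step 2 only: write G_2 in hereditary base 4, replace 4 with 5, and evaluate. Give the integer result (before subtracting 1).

G_0=13  [base 2] 2^(2 + 1) + 2^2 + 1  →[2↦3]→  3^(3 + 1) + 3^3 + 1 = 109  −1 ⇒ G_1=108
G_1=108  [base 3] 3^(3 + 1) + 3^3  →[3↦4]→  4^(4 + 1) + 4^4 = 1280  −1 ⇒ G_2=1279

16093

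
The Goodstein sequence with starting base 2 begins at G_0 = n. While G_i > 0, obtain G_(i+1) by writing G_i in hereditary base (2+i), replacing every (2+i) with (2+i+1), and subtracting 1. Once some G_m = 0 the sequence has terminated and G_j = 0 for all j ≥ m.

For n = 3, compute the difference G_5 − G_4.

G_0 = 3. HB_2(3) = 2 + 1. Bump = 4. G_1 = 3.
G_1 = 3. HB_3(3) = 3. Bump = 4. G_2 = 3.
G_2 = 3. HB_4(3) = 3. Bump = 3. G_3 = 2.
G_3 = 2. HB_5(2) = 2. Bump = 2. G_4 = 1.
G_4 = 1. HB_6(1) = 1. Bump = 1. G_5 = 0.

-1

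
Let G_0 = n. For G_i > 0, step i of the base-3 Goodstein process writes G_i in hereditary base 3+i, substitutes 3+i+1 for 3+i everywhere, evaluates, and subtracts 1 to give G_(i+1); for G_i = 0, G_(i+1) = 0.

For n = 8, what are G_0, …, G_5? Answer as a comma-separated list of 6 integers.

8, 9, 10, 11, 11, 11

(0) 8|_3 = 2·3 + 2 ↦ 2·4 + 2|_4 = 10 ⇒ 9
(1) 9|_4 = 2·4 + 1 ↦ 2·5 + 1|_5 = 11 ⇒ 10
(2) 10|_5 = 2·5 ↦ 2·6|_6 = 12 ⇒ 11
(3) 11|_6 = 6 + 5 ↦ 7 + 5|_7 = 12 ⇒ 11
(4) 11|_7 = 7 + 4 ↦ 8 + 4|_8 = 12 ⇒ 11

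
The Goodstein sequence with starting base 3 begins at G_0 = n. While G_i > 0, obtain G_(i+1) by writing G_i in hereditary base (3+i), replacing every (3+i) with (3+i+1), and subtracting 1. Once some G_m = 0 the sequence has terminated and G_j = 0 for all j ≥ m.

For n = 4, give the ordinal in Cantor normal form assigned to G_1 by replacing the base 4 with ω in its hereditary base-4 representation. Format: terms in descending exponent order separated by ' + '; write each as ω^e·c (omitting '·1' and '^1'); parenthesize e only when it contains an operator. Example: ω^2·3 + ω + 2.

ω

(0) 4|_3 = 3 + 1 ↦ 4 + 1|_4 = 5 ⇒ 4
(1) 4|_4 = 4 ↦ 5|_5 = 5 ⇒ 4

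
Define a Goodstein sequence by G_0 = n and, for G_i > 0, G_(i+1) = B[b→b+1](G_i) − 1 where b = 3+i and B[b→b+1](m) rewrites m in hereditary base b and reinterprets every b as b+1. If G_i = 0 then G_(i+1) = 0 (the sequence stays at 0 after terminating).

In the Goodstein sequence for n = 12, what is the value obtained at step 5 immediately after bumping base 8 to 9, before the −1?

[0] 12 ≡ 3^2 + 3 (base 3). Lift 4: 20. −1: 19.
[1] 19 ≡ 4^2 + 3 (base 4). Lift 5: 28. −1: 27.
[2] 27 ≡ 5^2 + 2 (base 5). Lift 6: 38. −1: 37.
[3] 37 ≡ 6^2 + 1 (base 6). Lift 7: 50. −1: 49.
[4] 49 ≡ 7^2 (base 7). Lift 8: 64. −1: 63.
[5] 63 ≡ 7·8 + 7 (base 8). Lift 9: 70. −1: 69.

70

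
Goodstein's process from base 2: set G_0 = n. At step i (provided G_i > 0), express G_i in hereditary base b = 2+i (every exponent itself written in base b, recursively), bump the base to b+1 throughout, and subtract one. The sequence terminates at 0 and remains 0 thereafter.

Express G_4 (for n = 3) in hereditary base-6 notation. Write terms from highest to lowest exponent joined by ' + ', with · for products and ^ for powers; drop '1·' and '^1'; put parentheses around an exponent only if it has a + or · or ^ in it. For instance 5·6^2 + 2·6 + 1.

step 0: 3 = 2 + 1; sub 3 for 2: 3 + 1; = 4; G_1 = 4−1 = 3
step 1: 3 = 3; sub 4 for 3: 4; = 4; G_2 = 4−1 = 3
step 2: 3 = 3; sub 5 for 4: 3; = 3; G_3 = 3−1 = 2
step 3: 2 = 2; sub 6 for 5: 2; = 2; G_4 = 2−1 = 1
step 4: 1 = 1; sub 7 for 6: 1; = 1; G_5 = 1−1 = 0

1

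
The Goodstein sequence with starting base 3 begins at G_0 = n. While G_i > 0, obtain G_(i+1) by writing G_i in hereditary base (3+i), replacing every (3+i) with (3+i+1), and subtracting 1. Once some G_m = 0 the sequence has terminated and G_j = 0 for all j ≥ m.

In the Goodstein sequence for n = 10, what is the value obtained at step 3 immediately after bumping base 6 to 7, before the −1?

31

10 —HB3→ 3^2 + 1 —bump→ 4^2 + 1 = 17 —(−1)→ 16
16 —HB4→ 4^2 —bump→ 5^2 = 25 —(−1)→ 24
24 —HB5→ 4·5 + 4 —bump→ 4·6 + 4 = 28 —(−1)→ 27
27 —HB6→ 4·6 + 3 —bump→ 4·7 + 3 = 31 —(−1)→ 30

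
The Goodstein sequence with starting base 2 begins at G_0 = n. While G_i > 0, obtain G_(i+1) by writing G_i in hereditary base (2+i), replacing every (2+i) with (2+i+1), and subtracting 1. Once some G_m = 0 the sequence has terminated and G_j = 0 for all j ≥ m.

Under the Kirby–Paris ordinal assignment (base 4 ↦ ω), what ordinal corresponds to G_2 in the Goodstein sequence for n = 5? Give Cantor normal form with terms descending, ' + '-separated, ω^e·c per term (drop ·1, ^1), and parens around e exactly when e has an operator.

[0] 5 ≡ 2^2 + 1 (base 2). Lift 3: 28. −1: 27.
[1] 27 ≡ 3^3 (base 3). Lift 4: 256. −1: 255.
[2] 255 ≡ 3·4^3 + 3·4^2 + 3·4 + 3 (base 4). Lift 5: 468. −1: 467.

ω^3·3 + ω^2·3 + ω·3 + 3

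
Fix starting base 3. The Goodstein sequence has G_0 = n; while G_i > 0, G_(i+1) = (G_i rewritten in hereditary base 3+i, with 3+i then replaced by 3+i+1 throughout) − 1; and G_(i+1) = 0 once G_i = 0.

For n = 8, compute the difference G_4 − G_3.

G_0=8  [base 3] 2·3 + 2  →[3↦4]→  2·4 + 2 = 10  −1 ⇒ G_1=9
G_1=9  [base 4] 2·4 + 1  →[4↦5]→  2·5 + 1 = 11  −1 ⇒ G_2=10
G_2=10  [base 5] 2·5  →[5↦6]→  2·6 = 12  −1 ⇒ G_3=11
G_3=11  [base 6] 6 + 5  →[6↦7]→  7 + 5 = 12  −1 ⇒ G_4=11

0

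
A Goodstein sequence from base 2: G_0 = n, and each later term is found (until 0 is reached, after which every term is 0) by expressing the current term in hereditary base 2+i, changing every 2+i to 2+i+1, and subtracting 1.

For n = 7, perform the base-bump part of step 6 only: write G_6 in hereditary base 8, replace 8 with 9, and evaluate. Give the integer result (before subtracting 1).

37665880

G_0=7  [base 2] 2^2 + 2 + 1  →[2↦3]→  3^3 + 3 + 1 = 31  −1 ⇒ G_1=30
G_1=30  [base 3] 3^3 + 3  →[3↦4]→  4^4 + 4 = 260  −1 ⇒ G_2=259
G_2=259  [base 4] 4^4 + 3  →[4↦5]→  5^5 + 3 = 3128  −1 ⇒ G_3=3127
G_3=3127  [base 5] 5^5 + 2  →[5↦6]→  6^6 + 2 = 46658  −1 ⇒ G_4=46657
G_4=46657  [base 6] 6^6 + 1  →[6↦7]→  7^7 + 1 = 823544  −1 ⇒ G_5=823543
G_5=823543  [base 7] 7^7  →[7↦8]→  8^8 = 16777216  −1 ⇒ G_6=16777215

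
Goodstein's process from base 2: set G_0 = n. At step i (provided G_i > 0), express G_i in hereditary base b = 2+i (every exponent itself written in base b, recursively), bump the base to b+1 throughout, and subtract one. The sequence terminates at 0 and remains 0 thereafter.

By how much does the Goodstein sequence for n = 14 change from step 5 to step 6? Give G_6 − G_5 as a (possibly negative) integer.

14 —HB2→ 2^(2 + 1) + 2^2 + 2 —bump→ 3^(3 + 1) + 3^3 + 3 = 111 —(−1)→ 110
110 —HB3→ 3^(3 + 1) + 3^3 + 2 —bump→ 4^(4 + 1) + 4^4 + 2 = 1282 —(−1)→ 1281
1281 —HB4→ 4^(4 + 1) + 4^4 + 1 —bump→ 5^(5 + 1) + 5^5 + 1 = 18751 —(−1)→ 18750
18750 —HB5→ 5^(5 + 1) + 5^5 —bump→ 6^(6 + 1) + 6^6 = 326592 —(−1)→ 326591
326591 —HB6→ 6^(6 + 1) + 5·6^5 + 5·6^4 + 5·6^3 + 5·6^2 + 5·6 + 5 —bump→ 7^(7 + 1) + 5·7^5 + 5·7^4 + 5·7^3 + 5·7^2 + 5·7 + 5 = 5862841 —(−1)→ 5862840
5862840 —HB7→ 7^(7 + 1) + 5·7^5 + 5·7^4 + 5·7^3 + 5·7^2 + 5·7 + 4 —bump→ 8^(8 + 1) + 5·8^5 + 5·8^4 + 5·8^3 + 5·8^2 + 5·8 + 4 = 134404972 —(−1)→ 134404971

128542131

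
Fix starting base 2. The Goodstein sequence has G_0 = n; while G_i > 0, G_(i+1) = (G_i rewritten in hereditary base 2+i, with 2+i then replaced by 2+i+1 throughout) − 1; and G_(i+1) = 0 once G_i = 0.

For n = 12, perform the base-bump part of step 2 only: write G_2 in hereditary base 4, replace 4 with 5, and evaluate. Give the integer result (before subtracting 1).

15686

G_0 = 12. HB_2(12) = 2^(2 + 1) + 2^2. Bump = 108. G_1 = 107.
G_1 = 107. HB_3(107) = 3^(3 + 1) + 2·3^2 + 2·3 + 2. Bump = 1066. G_2 = 1065.
G_2 = 1065. HB_4(1065) = 4^(4 + 1) + 2·4^2 + 2·4 + 1. Bump = 15686. G_3 = 15685.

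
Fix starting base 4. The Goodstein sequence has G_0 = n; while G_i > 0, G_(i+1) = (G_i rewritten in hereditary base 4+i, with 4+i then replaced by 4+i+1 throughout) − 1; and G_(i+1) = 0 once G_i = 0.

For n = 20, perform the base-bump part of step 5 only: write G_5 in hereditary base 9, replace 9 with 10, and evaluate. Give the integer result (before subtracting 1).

[0] 20 ≡ 4^2 + 4 (base 4). Lift 5: 30. −1: 29.
[1] 29 ≡ 5^2 + 4 (base 5). Lift 6: 40. −1: 39.
[2] 39 ≡ 6^2 + 3 (base 6). Lift 7: 52. −1: 51.
[3] 51 ≡ 7^2 + 2 (base 7). Lift 8: 66. −1: 65.
[4] 65 ≡ 8^2 + 1 (base 8). Lift 9: 82. −1: 81.
[5] 81 ≡ 9^2 (base 9). Lift 10: 100. −1: 99.

100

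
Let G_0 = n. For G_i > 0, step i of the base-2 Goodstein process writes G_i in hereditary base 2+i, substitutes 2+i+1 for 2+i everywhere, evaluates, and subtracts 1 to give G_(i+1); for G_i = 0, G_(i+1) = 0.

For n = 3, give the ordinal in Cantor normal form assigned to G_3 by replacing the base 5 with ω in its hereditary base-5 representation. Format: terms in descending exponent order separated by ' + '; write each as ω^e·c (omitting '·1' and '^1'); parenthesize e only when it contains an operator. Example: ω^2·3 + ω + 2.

2

base 2: 3 = 2 + 1; at 3: 3 + 1 = 4; next = 3
base 3: 3 = 3; at 4: 4 = 4; next = 3
base 4: 3 = 3; at 5: 3 = 3; next = 2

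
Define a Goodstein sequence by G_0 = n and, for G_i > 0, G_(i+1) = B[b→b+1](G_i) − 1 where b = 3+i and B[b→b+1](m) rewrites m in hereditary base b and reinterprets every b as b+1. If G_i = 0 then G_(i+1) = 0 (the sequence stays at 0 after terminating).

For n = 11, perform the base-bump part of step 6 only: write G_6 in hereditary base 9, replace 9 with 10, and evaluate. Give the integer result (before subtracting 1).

G_0=11  [base 3] 3^2 + 2  →[3↦4]→  4^2 + 2 = 18  −1 ⇒ G_1=17
G_1=17  [base 4] 4^2 + 1  →[4↦5]→  5^2 + 1 = 26  −1 ⇒ G_2=25
G_2=25  [base 5] 5^2  →[5↦6]→  6^2 = 36  −1 ⇒ G_3=35
G_3=35  [base 6] 5·6 + 5  →[6↦7]→  5·7 + 5 = 40  −1 ⇒ G_4=39
G_4=39  [base 7] 5·7 + 4  →[7↦8]→  5·8 + 4 = 44  −1 ⇒ G_5=43
G_5=43  [base 8] 5·8 + 3  →[8↦9]→  5·9 + 3 = 48  −1 ⇒ G_6=47
G_6=47  [base 9] 5·9 + 2  →[9↦10]→  5·10 + 2 = 52  −1 ⇒ G_7=51

52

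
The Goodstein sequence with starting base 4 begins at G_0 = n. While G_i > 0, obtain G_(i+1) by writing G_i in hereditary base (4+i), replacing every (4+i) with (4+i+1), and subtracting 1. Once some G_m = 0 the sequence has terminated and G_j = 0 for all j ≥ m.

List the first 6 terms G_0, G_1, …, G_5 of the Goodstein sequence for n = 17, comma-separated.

G_0 = 17. HB_4(17) = 4^2 + 1. Bump = 26. G_1 = 25.
G_1 = 25. HB_5(25) = 5^2. Bump = 36. G_2 = 35.
G_2 = 35. HB_6(35) = 5·6 + 5. Bump = 40. G_3 = 39.
G_3 = 39. HB_7(39) = 5·7 + 4. Bump = 44. G_4 = 43.
G_4 = 43. HB_8(43) = 5·8 + 3. Bump = 48. G_5 = 47.

17, 25, 35, 39, 43, 47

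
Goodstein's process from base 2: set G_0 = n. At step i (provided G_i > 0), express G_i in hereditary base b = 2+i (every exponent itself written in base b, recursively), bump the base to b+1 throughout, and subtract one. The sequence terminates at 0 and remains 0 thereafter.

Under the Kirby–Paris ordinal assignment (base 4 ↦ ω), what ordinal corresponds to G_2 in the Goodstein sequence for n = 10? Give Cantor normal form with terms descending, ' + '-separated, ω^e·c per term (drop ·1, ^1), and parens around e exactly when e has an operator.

ω^(ω + 1) + 1

step 0: 10 = 2^(2 + 1) + 2; sub 3 for 2: 3^(3 + 1) + 3; = 84; G_1 = 84−1 = 83
step 1: 83 = 3^(3 + 1) + 2; sub 4 for 3: 4^(4 + 1) + 2; = 1026; G_2 = 1026−1 = 1025
step 2: 1025 = 4^(4 + 1) + 1; sub 5 for 4: 5^(5 + 1) + 1; = 15626; G_3 = 15626−1 = 15625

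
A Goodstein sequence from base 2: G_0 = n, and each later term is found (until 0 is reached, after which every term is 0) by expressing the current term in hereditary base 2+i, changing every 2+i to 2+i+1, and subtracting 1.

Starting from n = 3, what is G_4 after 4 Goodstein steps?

1

G_0=3  [base 2] 2 + 1  →[2↦3]→  3 + 1 = 4  −1 ⇒ G_1=3
G_1=3  [base 3] 3  →[3↦4]→  4 = 4  −1 ⇒ G_2=3
G_2=3  [base 4] 3  →[4↦5]→  3 = 3  −1 ⇒ G_3=2
G_3=2  [base 5] 2  →[5↦6]→  2 = 2  −1 ⇒ G_4=1
G_4=1  [base 6] 1  →[6↦7]→  1 = 1  −1 ⇒ G_5=0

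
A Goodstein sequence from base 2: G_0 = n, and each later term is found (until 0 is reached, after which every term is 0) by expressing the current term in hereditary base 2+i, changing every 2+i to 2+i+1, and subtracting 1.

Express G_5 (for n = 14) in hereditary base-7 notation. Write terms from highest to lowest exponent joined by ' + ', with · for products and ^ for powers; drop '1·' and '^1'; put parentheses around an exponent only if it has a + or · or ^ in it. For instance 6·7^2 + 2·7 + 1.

[0] 14 ≡ 2^(2 + 1) + 2^2 + 2 (base 2). Lift 3: 111. −1: 110.
[1] 110 ≡ 3^(3 + 1) + 3^3 + 2 (base 3). Lift 4: 1282. −1: 1281.
[2] 1281 ≡ 4^(4 + 1) + 4^4 + 1 (base 4). Lift 5: 18751. −1: 18750.
[3] 18750 ≡ 5^(5 + 1) + 5^5 (base 5). Lift 6: 326592. −1: 326591.
[4] 326591 ≡ 6^(6 + 1) + 5·6^5 + 5·6^4 + 5·6^3 + 5·6^2 + 5·6 + 5 (base 6). Lift 7: 5862841. −1: 5862840.
[5] 5862840 ≡ 7^(7 + 1) + 5·7^5 + 5·7^4 + 5·7^3 + 5·7^2 + 5·7 + 4 (base 7). Lift 8: 134404972. −1: 134404971.

7^(7 + 1) + 5·7^5 + 5·7^4 + 5·7^3 + 5·7^2 + 5·7 + 4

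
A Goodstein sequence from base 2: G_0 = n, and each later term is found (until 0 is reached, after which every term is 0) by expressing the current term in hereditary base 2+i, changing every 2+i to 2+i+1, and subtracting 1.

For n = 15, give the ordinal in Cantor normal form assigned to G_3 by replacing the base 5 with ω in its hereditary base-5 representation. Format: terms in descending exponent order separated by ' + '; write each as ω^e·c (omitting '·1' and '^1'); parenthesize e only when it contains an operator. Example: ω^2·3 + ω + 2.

ω^(ω + 1) + ω^ω + 2

15 —HB2→ 2^(2 + 1) + 2^2 + 2 + 1 —bump→ 3^(3 + 1) + 3^3 + 3 + 1 = 112 —(−1)→ 111
111 —HB3→ 3^(3 + 1) + 3^3 + 3 —bump→ 4^(4 + 1) + 4^4 + 4 = 1284 —(−1)→ 1283
1283 —HB4→ 4^(4 + 1) + 4^4 + 3 —bump→ 5^(5 + 1) + 5^5 + 3 = 18753 —(−1)→ 18752
18752 —HB5→ 5^(5 + 1) + 5^5 + 2 —bump→ 6^(6 + 1) + 6^6 + 2 = 326594 —(−1)→ 326593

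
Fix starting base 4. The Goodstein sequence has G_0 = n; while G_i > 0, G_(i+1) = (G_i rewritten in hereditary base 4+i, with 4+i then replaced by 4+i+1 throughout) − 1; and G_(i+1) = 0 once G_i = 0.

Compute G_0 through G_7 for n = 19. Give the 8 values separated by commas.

19, 27, 37, 49, 63, 69, 75, 81

G_0 = 19. HB_4(19) = 4^2 + 3. Bump = 28. G_1 = 27.
G_1 = 27. HB_5(27) = 5^2 + 2. Bump = 38. G_2 = 37.
G_2 = 37. HB_6(37) = 6^2 + 1. Bump = 50. G_3 = 49.
G_3 = 49. HB_7(49) = 7^2. Bump = 64. G_4 = 63.
G_4 = 63. HB_8(63) = 7·8 + 7. Bump = 70. G_5 = 69.
G_5 = 69. HB_9(69) = 7·9 + 6. Bump = 76. G_6 = 75.
G_6 = 75. HB_10(75) = 7·10 + 5. Bump = 82. G_7 = 81.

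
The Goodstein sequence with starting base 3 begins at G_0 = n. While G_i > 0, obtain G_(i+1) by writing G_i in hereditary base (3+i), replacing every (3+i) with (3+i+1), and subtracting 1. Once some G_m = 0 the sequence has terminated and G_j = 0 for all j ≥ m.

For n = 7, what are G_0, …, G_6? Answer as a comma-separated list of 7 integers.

G_0=7  [base 3] 2·3 + 1  →[3↦4]→  2·4 + 1 = 9  −1 ⇒ G_1=8
G_1=8  [base 4] 2·4  →[4↦5]→  2·5 = 10  −1 ⇒ G_2=9
G_2=9  [base 5] 5 + 4  →[5↦6]→  6 + 4 = 10  −1 ⇒ G_3=9
G_3=9  [base 6] 6 + 3  →[6↦7]→  7 + 3 = 10  −1 ⇒ G_4=9
G_4=9  [base 7] 7 + 2  →[7↦8]→  8 + 2 = 10  −1 ⇒ G_5=9
G_5=9  [base 8] 8 + 1  →[8↦9]→  9 + 1 = 10  −1 ⇒ G_6=9

7, 8, 9, 9, 9, 9, 9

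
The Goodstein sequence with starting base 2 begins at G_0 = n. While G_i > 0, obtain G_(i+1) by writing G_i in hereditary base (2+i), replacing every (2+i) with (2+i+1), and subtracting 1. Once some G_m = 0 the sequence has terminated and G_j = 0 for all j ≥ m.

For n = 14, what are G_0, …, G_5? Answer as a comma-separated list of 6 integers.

base 2: 14 = 2^(2 + 1) + 2^2 + 2; at 3: 3^(3 + 1) + 3^3 + 3 = 111; next = 110
base 3: 110 = 3^(3 + 1) + 3^3 + 2; at 4: 4^(4 + 1) + 4^4 + 2 = 1282; next = 1281
base 4: 1281 = 4^(4 + 1) + 4^4 + 1; at 5: 5^(5 + 1) + 5^5 + 1 = 18751; next = 18750
base 5: 18750 = 5^(5 + 1) + 5^5; at 6: 6^(6 + 1) + 6^6 = 326592; next = 326591
base 6: 326591 = 6^(6 + 1) + 5·6^5 + 5·6^4 + 5·6^3 + 5·6^2 + 5·6 + 5; at 7: 7^(7 + 1) + 5·7^5 + 5·7^4 + 5·7^3 + 5·7^2 + 5·7 + 5 = 5862841; next = 5862840

14, 110, 1281, 18750, 326591, 5862840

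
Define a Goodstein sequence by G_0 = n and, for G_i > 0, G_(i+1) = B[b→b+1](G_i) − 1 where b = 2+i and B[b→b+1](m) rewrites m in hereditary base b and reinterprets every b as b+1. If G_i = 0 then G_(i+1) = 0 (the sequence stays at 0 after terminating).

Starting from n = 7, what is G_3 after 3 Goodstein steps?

(0) 7|_2 = 2^2 + 2 + 1 ↦ 3^3 + 3 + 1|_3 = 31 ⇒ 30
(1) 30|_3 = 3^3 + 3 ↦ 4^4 + 4|_4 = 260 ⇒ 259
(2) 259|_4 = 4^4 + 3 ↦ 5^5 + 3|_5 = 3128 ⇒ 3127

3127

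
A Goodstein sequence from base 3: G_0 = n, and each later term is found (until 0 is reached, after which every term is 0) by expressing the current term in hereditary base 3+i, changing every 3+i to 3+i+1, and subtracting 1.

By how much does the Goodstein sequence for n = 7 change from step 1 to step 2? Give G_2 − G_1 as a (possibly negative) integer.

1

G_0=7  [base 3] 2·3 + 1  →[3↦4]→  2·4 + 1 = 9  −1 ⇒ G_1=8
G_1=8  [base 4] 2·4  →[4↦5]→  2·5 = 10  −1 ⇒ G_2=9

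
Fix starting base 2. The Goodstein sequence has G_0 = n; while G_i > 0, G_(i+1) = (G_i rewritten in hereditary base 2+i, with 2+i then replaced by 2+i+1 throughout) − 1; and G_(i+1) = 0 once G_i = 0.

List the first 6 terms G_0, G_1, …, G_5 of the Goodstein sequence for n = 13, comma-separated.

13, 108, 1279, 16092, 280711, 5765998

G_0=13  [base 2] 2^(2 + 1) + 2^2 + 1  →[2↦3]→  3^(3 + 1) + 3^3 + 1 = 109  −1 ⇒ G_1=108
G_1=108  [base 3] 3^(3 + 1) + 3^3  →[3↦4]→  4^(4 + 1) + 4^4 = 1280  −1 ⇒ G_2=1279
G_2=1279  [base 4] 4^(4 + 1) + 3·4^3 + 3·4^2 + 3·4 + 3  →[4↦5]→  5^(5 + 1) + 3·5^3 + 3·5^2 + 3·5 + 3 = 16093  −1 ⇒ G_3=16092
G_3=16092  [base 5] 5^(5 + 1) + 3·5^3 + 3·5^2 + 3·5 + 2  →[5↦6]→  6^(6 + 1) + 3·6^3 + 3·6^2 + 3·6 + 2 = 280712  −1 ⇒ G_4=280711
G_4=280711  [base 6] 6^(6 + 1) + 3·6^3 + 3·6^2 + 3·6 + 1  →[6↦7]→  7^(7 + 1) + 3·7^3 + 3·7^2 + 3·7 + 1 = 5765999  −1 ⇒ G_5=5765998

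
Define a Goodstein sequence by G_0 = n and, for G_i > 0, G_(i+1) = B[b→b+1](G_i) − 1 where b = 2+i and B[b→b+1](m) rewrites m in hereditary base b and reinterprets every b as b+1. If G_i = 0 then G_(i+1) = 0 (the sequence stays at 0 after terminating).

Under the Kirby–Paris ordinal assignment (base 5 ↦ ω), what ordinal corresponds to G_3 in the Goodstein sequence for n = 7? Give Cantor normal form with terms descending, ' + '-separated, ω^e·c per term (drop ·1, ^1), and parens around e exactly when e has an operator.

7 —HB2→ 2^2 + 2 + 1 —bump→ 3^3 + 3 + 1 = 31 —(−1)→ 30
30 —HB3→ 3^3 + 3 —bump→ 4^4 + 4 = 260 —(−1)→ 259
259 —HB4→ 4^4 + 3 —bump→ 5^5 + 3 = 3128 —(−1)→ 3127
3127 —HB5→ 5^5 + 2 —bump→ 6^6 + 2 = 46658 —(−1)→ 46657

ω^ω + 2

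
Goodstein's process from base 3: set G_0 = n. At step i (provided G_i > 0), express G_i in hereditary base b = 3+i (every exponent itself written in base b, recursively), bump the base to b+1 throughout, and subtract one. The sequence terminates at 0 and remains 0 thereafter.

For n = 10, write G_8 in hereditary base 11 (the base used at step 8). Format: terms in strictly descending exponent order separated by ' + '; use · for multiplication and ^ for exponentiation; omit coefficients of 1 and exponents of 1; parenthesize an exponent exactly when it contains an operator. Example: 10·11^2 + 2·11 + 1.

3·11 + 8

step 0: 10 = 3^2 + 1; sub 4 for 3: 4^2 + 1; = 17; G_1 = 17−1 = 16
step 1: 16 = 4^2; sub 5 for 4: 5^2; = 25; G_2 = 25−1 = 24
step 2: 24 = 4·5 + 4; sub 6 for 5: 4·6 + 4; = 28; G_3 = 28−1 = 27
step 3: 27 = 4·6 + 3; sub 7 for 6: 4·7 + 3; = 31; G_4 = 31−1 = 30
step 4: 30 = 4·7 + 2; sub 8 for 7: 4·8 + 2; = 34; G_5 = 34−1 = 33
step 5: 33 = 4·8 + 1; sub 9 for 8: 4·9 + 1; = 37; G_6 = 37−1 = 36
step 6: 36 = 4·9; sub 10 for 9: 4·10; = 40; G_7 = 40−1 = 39
step 7: 39 = 3·10 + 9; sub 11 for 10: 3·11 + 9; = 42; G_8 = 42−1 = 41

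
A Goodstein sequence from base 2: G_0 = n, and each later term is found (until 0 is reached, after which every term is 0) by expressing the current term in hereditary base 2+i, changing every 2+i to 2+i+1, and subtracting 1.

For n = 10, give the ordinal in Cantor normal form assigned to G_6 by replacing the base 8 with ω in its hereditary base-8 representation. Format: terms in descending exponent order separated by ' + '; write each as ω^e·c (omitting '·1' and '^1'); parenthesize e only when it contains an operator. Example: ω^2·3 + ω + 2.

ω^ω·5 + ω^5·5 + ω^4·5 + ω^3·5 + ω^2·5 + ω·5 + 3

(0) 10|_2 = 2^(2 + 1) + 2 ↦ 3^(3 + 1) + 3|_3 = 84 ⇒ 83
(1) 83|_3 = 3^(3 + 1) + 2 ↦ 4^(4 + 1) + 2|_4 = 1026 ⇒ 1025
(2) 1025|_4 = 4^(4 + 1) + 1 ↦ 5^(5 + 1) + 1|_5 = 15626 ⇒ 15625
(3) 15625|_5 = 5^(5 + 1) ↦ 6^(6 + 1)|_6 = 279936 ⇒ 279935
(4) 279935|_6 = 5·6^6 + 5·6^5 + 5·6^4 + 5·6^3 + 5·6^2 + 5·6 + 5 ↦ 5·7^7 + 5·7^5 + 5·7^4 + 5·7^3 + 5·7^2 + 5·7 + 5|_7 = 4215755 ⇒ 4215754
(5) 4215754|_7 = 5·7^7 + 5·7^5 + 5·7^4 + 5·7^3 + 5·7^2 + 5·7 + 4 ↦ 5·8^8 + 5·8^5 + 5·8^4 + 5·8^3 + 5·8^2 + 5·8 + 4|_8 = 84073324 ⇒ 84073323
(6) 84073323|_8 = 5·8^8 + 5·8^5 + 5·8^4 + 5·8^3 + 5·8^2 + 5·8 + 3 ↦ 5·9^9 + 5·9^5 + 5·9^4 + 5·9^3 + 5·9^2 + 5·9 + 3|_9 = 1937434593 ⇒ 1937434592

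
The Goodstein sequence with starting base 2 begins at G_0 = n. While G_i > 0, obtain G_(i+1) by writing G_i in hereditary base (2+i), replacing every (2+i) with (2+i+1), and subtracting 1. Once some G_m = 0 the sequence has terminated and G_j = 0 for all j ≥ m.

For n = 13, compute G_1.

(0) 13|_2 = 2^(2 + 1) + 2^2 + 1 ↦ 3^(3 + 1) + 3^3 + 1|_3 = 109 ⇒ 108
(1) 108|_3 = 3^(3 + 1) + 3^3 ↦ 4^(4 + 1) + 4^4|_4 = 1280 ⇒ 1279

108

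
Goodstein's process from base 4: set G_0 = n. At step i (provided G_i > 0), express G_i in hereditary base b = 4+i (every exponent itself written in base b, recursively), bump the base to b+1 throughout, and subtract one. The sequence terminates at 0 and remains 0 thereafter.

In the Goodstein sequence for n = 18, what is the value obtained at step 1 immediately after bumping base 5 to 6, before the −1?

37

i=0: 18 = 4^2 + 2 (b=4); 4→5: 5^2 + 2 = 27; 27−1 = 26
i=1: 26 = 5^2 + 1 (b=5); 5→6: 6^2 + 1 = 37; 37−1 = 36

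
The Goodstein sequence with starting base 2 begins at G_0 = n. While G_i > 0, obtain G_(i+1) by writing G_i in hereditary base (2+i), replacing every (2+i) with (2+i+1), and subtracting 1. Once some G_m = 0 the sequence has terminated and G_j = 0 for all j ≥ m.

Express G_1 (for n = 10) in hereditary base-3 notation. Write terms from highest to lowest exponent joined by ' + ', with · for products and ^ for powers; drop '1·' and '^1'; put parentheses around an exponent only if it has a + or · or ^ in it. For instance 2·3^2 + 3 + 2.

3^(3 + 1) + 2

[0] 10 ≡ 2^(2 + 1) + 2 (base 2). Lift 3: 84. −1: 83.
[1] 83 ≡ 3^(3 + 1) + 2 (base 3). Lift 4: 1026. −1: 1025.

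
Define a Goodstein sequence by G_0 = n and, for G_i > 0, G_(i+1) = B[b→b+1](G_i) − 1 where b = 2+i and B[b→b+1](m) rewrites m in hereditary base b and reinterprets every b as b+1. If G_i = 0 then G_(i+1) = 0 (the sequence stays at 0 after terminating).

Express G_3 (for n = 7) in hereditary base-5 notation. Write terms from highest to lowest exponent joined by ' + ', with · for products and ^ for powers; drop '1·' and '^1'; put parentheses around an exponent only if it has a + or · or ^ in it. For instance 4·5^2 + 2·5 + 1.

base 2: 7 = 2^2 + 2 + 1; at 3: 3^3 + 3 + 1 = 31; next = 30
base 3: 30 = 3^3 + 3; at 4: 4^4 + 4 = 260; next = 259
base 4: 259 = 4^4 + 3; at 5: 5^5 + 3 = 3128; next = 3127

5^5 + 2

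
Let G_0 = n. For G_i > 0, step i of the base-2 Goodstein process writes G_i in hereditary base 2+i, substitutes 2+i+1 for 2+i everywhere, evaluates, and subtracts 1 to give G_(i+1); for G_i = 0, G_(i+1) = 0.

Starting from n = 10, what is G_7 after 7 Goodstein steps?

base 2: 10 = 2^(2 + 1) + 2; at 3: 3^(3 + 1) + 3 = 84; next = 83
base 3: 83 = 3^(3 + 1) + 2; at 4: 4^(4 + 1) + 2 = 1026; next = 1025
base 4: 1025 = 4^(4 + 1) + 1; at 5: 5^(5 + 1) + 1 = 15626; next = 15625
base 5: 15625 = 5^(5 + 1); at 6: 6^(6 + 1) = 279936; next = 279935
base 6: 279935 = 5·6^6 + 5·6^5 + 5·6^4 + 5·6^3 + 5·6^2 + 5·6 + 5; at 7: 5·7^7 + 5·7^5 + 5·7^4 + 5·7^3 + 5·7^2 + 5·7 + 5 = 4215755; next = 4215754
base 7: 4215754 = 5·7^7 + 5·7^5 + 5·7^4 + 5·7^3 + 5·7^2 + 5·7 + 4; at 8: 5·8^8 + 5·8^5 + 5·8^4 + 5·8^3 + 5·8^2 + 5·8 + 4 = 84073324; next = 84073323
base 8: 84073323 = 5·8^8 + 5·8^5 + 5·8^4 + 5·8^3 + 5·8^2 + 5·8 + 3; at 9: 5·9^9 + 5·9^5 + 5·9^4 + 5·9^3 + 5·9^2 + 5·9 + 3 = 1937434593; next = 1937434592
base 9: 1937434592 = 5·9^9 + 5·9^5 + 5·9^4 + 5·9^3 + 5·9^2 + 5·9 + 2; at 10: 5·10^10 + 5·10^5 + 5·10^4 + 5·10^3 + 5·10^2 + 5·10 + 2 = 50000555552; next = 50000555551

1937434592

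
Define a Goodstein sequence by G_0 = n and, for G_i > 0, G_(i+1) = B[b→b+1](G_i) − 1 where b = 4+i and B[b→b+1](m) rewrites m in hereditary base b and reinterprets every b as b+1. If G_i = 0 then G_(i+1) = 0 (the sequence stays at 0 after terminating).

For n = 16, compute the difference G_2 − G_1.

3

base 4: 16 = 4^2; at 5: 5^2 = 25; next = 24
base 5: 24 = 4·5 + 4; at 6: 4·6 + 4 = 28; next = 27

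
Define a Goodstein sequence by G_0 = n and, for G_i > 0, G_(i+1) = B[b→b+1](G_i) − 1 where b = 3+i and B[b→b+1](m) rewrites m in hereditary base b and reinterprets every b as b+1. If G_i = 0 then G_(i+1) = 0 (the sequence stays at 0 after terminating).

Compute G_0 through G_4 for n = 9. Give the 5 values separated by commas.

9, 15, 17, 19, 21

step 0: 9 = 3^2; sub 4 for 3: 4^2; = 16; G_1 = 16−1 = 15
step 1: 15 = 3·4 + 3; sub 5 for 4: 3·5 + 3; = 18; G_2 = 18−1 = 17
step 2: 17 = 3·5 + 2; sub 6 for 5: 3·6 + 2; = 20; G_3 = 20−1 = 19
step 3: 19 = 3·6 + 1; sub 7 for 6: 3·7 + 1; = 22; G_4 = 22−1 = 21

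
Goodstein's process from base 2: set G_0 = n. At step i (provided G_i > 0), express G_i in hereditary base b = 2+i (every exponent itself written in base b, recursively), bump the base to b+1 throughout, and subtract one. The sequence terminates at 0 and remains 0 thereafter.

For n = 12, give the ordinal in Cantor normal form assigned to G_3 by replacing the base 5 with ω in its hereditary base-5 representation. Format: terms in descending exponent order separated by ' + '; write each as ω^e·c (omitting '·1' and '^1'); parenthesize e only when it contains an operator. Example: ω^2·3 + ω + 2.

step 0: 12 = 2^(2 + 1) + 2^2; sub 3 for 2: 3^(3 + 1) + 3^3; = 108; G_1 = 108−1 = 107
step 1: 107 = 3^(3 + 1) + 2·3^2 + 2·3 + 2; sub 4 for 3: 4^(4 + 1) + 2·4^2 + 2·4 + 2; = 1066; G_2 = 1066−1 = 1065
step 2: 1065 = 4^(4 + 1) + 2·4^2 + 2·4 + 1; sub 5 for 4: 5^(5 + 1) + 2·5^2 + 2·5 + 1; = 15686; G_3 = 15686−1 = 15685
step 3: 15685 = 5^(5 + 1) + 2·5^2 + 2·5; sub 6 for 5: 6^(6 + 1) + 2·6^2 + 2·6; = 280020; G_4 = 280020−1 = 280019

ω^(ω + 1) + ω^2·2 + ω·2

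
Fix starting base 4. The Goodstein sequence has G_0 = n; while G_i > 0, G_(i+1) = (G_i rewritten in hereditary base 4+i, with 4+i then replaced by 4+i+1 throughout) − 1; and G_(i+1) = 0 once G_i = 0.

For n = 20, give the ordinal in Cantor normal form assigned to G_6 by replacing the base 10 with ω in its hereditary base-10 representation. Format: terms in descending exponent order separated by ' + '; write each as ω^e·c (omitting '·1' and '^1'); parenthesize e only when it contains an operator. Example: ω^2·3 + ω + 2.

[0] 20 ≡ 4^2 + 4 (base 4). Lift 5: 30. −1: 29.
[1] 29 ≡ 5^2 + 4 (base 5). Lift 6: 40. −1: 39.
[2] 39 ≡ 6^2 + 3 (base 6). Lift 7: 52. −1: 51.
[3] 51 ≡ 7^2 + 2 (base 7). Lift 8: 66. −1: 65.
[4] 65 ≡ 8^2 + 1 (base 8). Lift 9: 82. −1: 81.
[5] 81 ≡ 9^2 (base 9). Lift 10: 100. −1: 99.

ω·9 + 9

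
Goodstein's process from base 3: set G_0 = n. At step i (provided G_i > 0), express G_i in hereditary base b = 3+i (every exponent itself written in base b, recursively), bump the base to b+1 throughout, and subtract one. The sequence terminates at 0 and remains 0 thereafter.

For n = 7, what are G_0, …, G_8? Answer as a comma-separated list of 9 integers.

7, 8, 9, 9, 9, 9, 9, 9, 8

G_0 = 7. HB_3(7) = 2·3 + 1. Bump = 9. G_1 = 8.
G_1 = 8. HB_4(8) = 2·4. Bump = 10. G_2 = 9.
G_2 = 9. HB_5(9) = 5 + 4. Bump = 10. G_3 = 9.
G_3 = 9. HB_6(9) = 6 + 3. Bump = 10. G_4 = 9.
G_4 = 9. HB_7(9) = 7 + 2. Bump = 10. G_5 = 9.
G_5 = 9. HB_8(9) = 8 + 1. Bump = 10. G_6 = 9.
G_6 = 9. HB_9(9) = 9. Bump = 10. G_7 = 9.
G_7 = 9. HB_10(9) = 9. Bump = 9. G_8 = 8.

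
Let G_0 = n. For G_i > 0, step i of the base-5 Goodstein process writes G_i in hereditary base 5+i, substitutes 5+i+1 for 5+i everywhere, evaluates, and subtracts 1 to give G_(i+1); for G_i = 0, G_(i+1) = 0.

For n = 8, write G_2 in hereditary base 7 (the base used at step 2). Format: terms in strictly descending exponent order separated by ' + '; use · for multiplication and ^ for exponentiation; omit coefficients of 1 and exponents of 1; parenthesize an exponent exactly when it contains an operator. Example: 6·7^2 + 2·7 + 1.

(0) 8|_5 = 5 + 3 ↦ 6 + 3|_6 = 9 ⇒ 8
(1) 8|_6 = 6 + 2 ↦ 7 + 2|_7 = 9 ⇒ 8

7 + 1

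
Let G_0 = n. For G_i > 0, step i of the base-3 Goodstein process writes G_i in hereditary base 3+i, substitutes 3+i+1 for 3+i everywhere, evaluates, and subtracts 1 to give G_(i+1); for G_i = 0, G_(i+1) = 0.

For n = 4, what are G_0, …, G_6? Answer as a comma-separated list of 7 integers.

4, 4, 4, 3, 2, 1, 0

[0] 4 ≡ 3 + 1 (base 3). Lift 4: 5. −1: 4.
[1] 4 ≡ 4 (base 4). Lift 5: 5. −1: 4.
[2] 4 ≡ 4 (base 5). Lift 6: 4. −1: 3.
[3] 3 ≡ 3 (base 6). Lift 7: 3. −1: 2.
[4] 2 ≡ 2 (base 7). Lift 8: 2. −1: 1.
[5] 1 ≡ 1 (base 8). Lift 9: 1. −1: 0.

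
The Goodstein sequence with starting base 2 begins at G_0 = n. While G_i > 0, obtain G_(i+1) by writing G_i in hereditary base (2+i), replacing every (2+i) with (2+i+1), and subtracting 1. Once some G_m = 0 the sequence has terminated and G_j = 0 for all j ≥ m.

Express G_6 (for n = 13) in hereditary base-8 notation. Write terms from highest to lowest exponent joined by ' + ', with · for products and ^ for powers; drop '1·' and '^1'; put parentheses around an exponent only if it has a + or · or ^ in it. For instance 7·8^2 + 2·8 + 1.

8^(8 + 1) + 3·8^3 + 3·8^2 + 2·8 + 7

13 —HB2→ 2^(2 + 1) + 2^2 + 1 —bump→ 3^(3 + 1) + 3^3 + 1 = 109 —(−1)→ 108
108 —HB3→ 3^(3 + 1) + 3^3 —bump→ 4^(4 + 1) + 4^4 = 1280 —(−1)→ 1279
1279 —HB4→ 4^(4 + 1) + 3·4^3 + 3·4^2 + 3·4 + 3 —bump→ 5^(5 + 1) + 3·5^3 + 3·5^2 + 3·5 + 3 = 16093 —(−1)→ 16092
16092 —HB5→ 5^(5 + 1) + 3·5^3 + 3·5^2 + 3·5 + 2 —bump→ 6^(6 + 1) + 3·6^3 + 3·6^2 + 3·6 + 2 = 280712 —(−1)→ 280711
280711 —HB6→ 6^(6 + 1) + 3·6^3 + 3·6^2 + 3·6 + 1 —bump→ 7^(7 + 1) + 3·7^3 + 3·7^2 + 3·7 + 1 = 5765999 —(−1)→ 5765998
5765998 —HB7→ 7^(7 + 1) + 3·7^3 + 3·7^2 + 3·7 —bump→ 8^(8 + 1) + 3·8^3 + 3·8^2 + 3·8 = 134219480 —(−1)→ 134219479
134219479 —HB8→ 8^(8 + 1) + 3·8^3 + 3·8^2 + 2·8 + 7 —bump→ 9^(9 + 1) + 3·9^3 + 3·9^2 + 2·9 + 7 = 3486786856 —(−1)→ 3486786855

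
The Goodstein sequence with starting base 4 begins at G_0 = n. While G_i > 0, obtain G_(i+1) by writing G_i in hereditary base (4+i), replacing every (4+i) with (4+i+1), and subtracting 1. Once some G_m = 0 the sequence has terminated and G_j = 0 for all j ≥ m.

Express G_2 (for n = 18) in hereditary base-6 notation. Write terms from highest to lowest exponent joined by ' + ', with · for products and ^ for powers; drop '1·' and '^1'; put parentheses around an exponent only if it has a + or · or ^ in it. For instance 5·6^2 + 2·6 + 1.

6^2

base 4: 18 = 4^2 + 2; at 5: 5^2 + 2 = 27; next = 26
base 5: 26 = 5^2 + 1; at 6: 6^2 + 1 = 37; next = 36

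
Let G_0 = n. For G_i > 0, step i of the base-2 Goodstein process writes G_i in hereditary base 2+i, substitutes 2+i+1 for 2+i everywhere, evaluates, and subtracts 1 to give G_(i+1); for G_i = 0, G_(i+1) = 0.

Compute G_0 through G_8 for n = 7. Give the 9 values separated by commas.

7, 30, 259, 3127, 46657, 823543, 16777215, 37665879, 77777775

G_0=7  [base 2] 2^2 + 2 + 1  →[2↦3]→  3^3 + 3 + 1 = 31  −1 ⇒ G_1=30
G_1=30  [base 3] 3^3 + 3  →[3↦4]→  4^4 + 4 = 260  −1 ⇒ G_2=259
G_2=259  [base 4] 4^4 + 3  →[4↦5]→  5^5 + 3 = 3128  −1 ⇒ G_3=3127
G_3=3127  [base 5] 5^5 + 2  →[5↦6]→  6^6 + 2 = 46658  −1 ⇒ G_4=46657
G_4=46657  [base 6] 6^6 + 1  →[6↦7]→  7^7 + 1 = 823544  −1 ⇒ G_5=823543
G_5=823543  [base 7] 7^7  →[7↦8]→  8^8 = 16777216  −1 ⇒ G_6=16777215
G_6=16777215  [base 8] 7·8^7 + 7·8^6 + 7·8^5 + 7·8^4 + 7·8^3 + 7·8^2 + 7·8 + 7  →[8↦9]→  7·9^7 + 7·9^6 + 7·9^5 + 7·9^4 + 7·9^3 + 7·9^2 + 7·9 + 7 = 37665880  −1 ⇒ G_7=37665879
G_7=37665879  [base 9] 7·9^7 + 7·9^6 + 7·9^5 + 7·9^4 + 7·9^3 + 7·9^2 + 7·9 + 6  →[9↦10]→  7·10^7 + 7·10^6 + 7·10^5 + 7·10^4 + 7·10^3 + 7·10^2 + 7·10 + 6 = 77777776  −1 ⇒ G_8=77777775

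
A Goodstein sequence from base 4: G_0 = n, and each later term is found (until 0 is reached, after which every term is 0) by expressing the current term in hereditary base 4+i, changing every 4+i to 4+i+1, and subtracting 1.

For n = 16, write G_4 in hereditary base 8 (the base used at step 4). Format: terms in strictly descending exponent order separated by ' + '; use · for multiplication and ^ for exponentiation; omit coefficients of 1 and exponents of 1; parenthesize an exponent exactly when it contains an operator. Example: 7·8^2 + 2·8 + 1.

4·8 + 1

step 0: 16 = 4^2; sub 5 for 4: 5^2; = 25; G_1 = 25−1 = 24
step 1: 24 = 4·5 + 4; sub 6 for 5: 4·6 + 4; = 28; G_2 = 28−1 = 27
step 2: 27 = 4·6 + 3; sub 7 for 6: 4·7 + 3; = 31; G_3 = 31−1 = 30
step 3: 30 = 4·7 + 2; sub 8 for 7: 4·8 + 2; = 34; G_4 = 34−1 = 33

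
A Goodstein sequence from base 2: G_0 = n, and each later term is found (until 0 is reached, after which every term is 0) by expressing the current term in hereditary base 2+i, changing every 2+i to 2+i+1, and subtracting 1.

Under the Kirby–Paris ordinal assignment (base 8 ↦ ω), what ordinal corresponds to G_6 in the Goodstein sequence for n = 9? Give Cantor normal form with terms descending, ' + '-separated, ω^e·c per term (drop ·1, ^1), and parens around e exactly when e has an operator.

ω^ω·3 + ω^3·3 + ω^2·3 + ω·2 + 7

i=0: 9 = 2^(2 + 1) + 1 (b=2); 2→3: 3^(3 + 1) + 1 = 82; 82−1 = 81
i=1: 81 = 3^(3 + 1) (b=3); 3→4: 4^(4 + 1) = 1024; 1024−1 = 1023
i=2: 1023 = 3·4^4 + 3·4^3 + 3·4^2 + 3·4 + 3 (b=4); 4→5: 3·5^5 + 3·5^3 + 3·5^2 + 3·5 + 3 = 9843; 9843−1 = 9842
i=3: 9842 = 3·5^5 + 3·5^3 + 3·5^2 + 3·5 + 2 (b=5); 5→6: 3·6^6 + 3·6^3 + 3·6^2 + 3·6 + 2 = 140744; 140744−1 = 140743
i=4: 140743 = 3·6^6 + 3·6^3 + 3·6^2 + 3·6 + 1 (b=6); 6→7: 3·7^7 + 3·7^3 + 3·7^2 + 3·7 + 1 = 2471827; 2471827−1 = 2471826
i=5: 2471826 = 3·7^7 + 3·7^3 + 3·7^2 + 3·7 (b=7); 7→8: 3·8^8 + 3·8^3 + 3·8^2 + 3·8 = 50333400; 50333400−1 = 50333399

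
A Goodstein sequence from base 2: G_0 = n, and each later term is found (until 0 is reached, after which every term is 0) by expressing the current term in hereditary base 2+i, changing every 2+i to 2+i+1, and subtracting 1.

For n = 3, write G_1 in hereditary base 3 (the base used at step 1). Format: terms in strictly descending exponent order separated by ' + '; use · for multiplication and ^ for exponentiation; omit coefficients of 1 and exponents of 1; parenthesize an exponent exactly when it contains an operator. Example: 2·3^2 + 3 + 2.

i=0: 3 = 2 + 1 (b=2); 2→3: 3 + 1 = 4; 4−1 = 3
i=1: 3 = 3 (b=3); 3→4: 4 = 4; 4−1 = 3

3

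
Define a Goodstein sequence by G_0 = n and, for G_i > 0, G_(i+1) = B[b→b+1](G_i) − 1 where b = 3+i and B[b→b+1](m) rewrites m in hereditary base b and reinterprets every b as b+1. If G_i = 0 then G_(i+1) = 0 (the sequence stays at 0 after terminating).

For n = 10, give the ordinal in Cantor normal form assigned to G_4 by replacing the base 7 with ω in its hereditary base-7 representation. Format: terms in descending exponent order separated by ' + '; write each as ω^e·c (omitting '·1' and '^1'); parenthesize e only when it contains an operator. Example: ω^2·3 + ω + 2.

ω·4 + 2

base 3: 10 = 3^2 + 1; at 4: 4^2 + 1 = 17; next = 16
base 4: 16 = 4^2; at 5: 5^2 = 25; next = 24
base 5: 24 = 4·5 + 4; at 6: 4·6 + 4 = 28; next = 27
base 6: 27 = 4·6 + 3; at 7: 4·7 + 3 = 31; next = 30
base 7: 30 = 4·7 + 2; at 8: 4·8 + 2 = 34; next = 33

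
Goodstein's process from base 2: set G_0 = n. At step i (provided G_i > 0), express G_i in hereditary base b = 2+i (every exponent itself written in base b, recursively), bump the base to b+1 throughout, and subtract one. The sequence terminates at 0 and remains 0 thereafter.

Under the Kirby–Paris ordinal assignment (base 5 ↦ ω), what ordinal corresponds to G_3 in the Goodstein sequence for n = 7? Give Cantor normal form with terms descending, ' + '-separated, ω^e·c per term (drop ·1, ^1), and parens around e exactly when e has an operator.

7 —HB2→ 2^2 + 2 + 1 —bump→ 3^3 + 3 + 1 = 31 —(−1)→ 30
30 —HB3→ 3^3 + 3 —bump→ 4^4 + 4 = 260 —(−1)→ 259
259 —HB4→ 4^4 + 3 —bump→ 5^5 + 3 = 3128 —(−1)→ 3127
3127 —HB5→ 5^5 + 2 —bump→ 6^6 + 2 = 46658 —(−1)→ 46657

ω^ω + 2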